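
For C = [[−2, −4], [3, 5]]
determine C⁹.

tr C = 3 and det C = 2, so the characteristic polynomial is λ² − (3)λ + (2) with roots 2 and 1.
Eigenvectors give P = [[−1, 4], [1, −3]] with P⁻¹ = [[3, 4], [1, 1]], and C = P·diag(2, 1)·P⁻¹.
Then C⁹ = P·diag(512, 1)·P⁻¹ = [[−512, 4], [512, −3]] · [[3, 4], [1, 1]] = [[−1532, −2044], [1533, 2045]].

[[−1532, −2044], [1533, 2045]]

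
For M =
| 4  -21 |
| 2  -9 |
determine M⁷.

tr M = -5 and det M = 6, so the characteristic polynomial is λ² − (-5)λ + (6) with roots -2 and -3.
Eigenvectors give P = [[7, 3], [2, 1]] with P⁻¹ = [[1, -3], [-2, 7]], and M = P·diag(-2, -3)·P⁻¹.
Then M⁷ = P·diag(-128, -2187)·P⁻¹ = [[-896, -6561], [-256, -2187]] · [[1, -3], [-2, 7]] = [[12226, -43239], [4118, -14541]].

[[12226, -43239], [4118, -14541]]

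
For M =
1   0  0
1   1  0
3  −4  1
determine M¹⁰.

[[1, 0, 0], [10, 1, 0], [−150, −40, 1]]

M = I + N where N = [[0, 0, 0], [1, 0, 0], [3, −4, 0]] is strictly lower-triangular, so N³ = 0.
(I + N)¹⁰ = I + 10·N + 45·N² = [[1, 0, 0], [10, 1, 0], [−150, −40, 1]].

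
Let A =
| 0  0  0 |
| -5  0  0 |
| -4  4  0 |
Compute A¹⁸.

A is strictly triangular, hence nilpotent: A³ = 0, so A¹⁸ = 0.

[[0, 0, 0], [0, 0, 0], [0, 0, 0]]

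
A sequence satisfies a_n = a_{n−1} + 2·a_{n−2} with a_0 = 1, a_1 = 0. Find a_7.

With companion matrix A = [[1, 2], [1, 0]], [a_n, a_{n−1}]ᵀ = A·[a_{n−1}, a_{n−2}]ᵀ, so [a_7, a_6]ᵀ = A⁶·[a_1, a_0]ᵀ.
A⁶ = [[43, 42], [21, 22]], giving [a_7, a_6]ᵀ = [[42], [22]].

42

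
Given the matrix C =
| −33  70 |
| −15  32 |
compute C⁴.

[[471, −910], [195, −374]]

tr C = −1 and det C = −6, so the characteristic polynomial is λ² − (−1)λ + (−6) with roots 2 and −3.
Eigenvectors give P = [[2, 7], [1, 3]] with P⁻¹ = [[−3, 7], [1, −2]], and C = P·diag(2, −3)·P⁻¹.
Then C⁴ = P·diag(16, 81)·P⁻¹ = [[32, 567], [16, 243]] · [[−3, 7], [1, −2]] = [[471, −910], [195, −374]].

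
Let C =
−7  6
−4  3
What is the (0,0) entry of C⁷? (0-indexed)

tr C = −4 and det C = 3, so the characteristic polynomial is λ² − (−4)λ + (3) with roots −1 and −3.
Eigenvectors give P = [[1, 3], [1, 2]] with P⁻¹ = [[−2, 3], [1, −1]], and C = P·diag(−1, −3)·P⁻¹.
Then C⁷ = P·diag(−1, −2187)·P⁻¹ = [[−1, −6561], [−1, −4374]] · [[−2, 3], [1, −1]] = [[−6559, 6558], [−4372, 4371]].

−6559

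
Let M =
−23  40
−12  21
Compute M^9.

tr M = −2 and det M = −3, so the characteristic polynomial is λ² − (−2)λ + (−3) with roots 1 and −3.
Eigenvectors give P = [[5, −2], [3, −1]] with P⁻¹ = [[−1, 2], [−3, 5]], and M = P·diag(1, −3)·P⁻¹.
Then M^9 = P·diag(1, −19683)·P⁻¹ = [[5, 39366], [3, 19683]] · [[−1, 2], [−3, 5]] = [[−118103, 196840], [−59052, 98421]].

[[−118103, 196840], [−59052, 98421]]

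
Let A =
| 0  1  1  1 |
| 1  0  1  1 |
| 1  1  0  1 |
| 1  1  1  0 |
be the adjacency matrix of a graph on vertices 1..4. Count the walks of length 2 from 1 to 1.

3

The number of length-2 walks from vertex 1 to vertex 1 is entry (1,1) of A², where A is the adjacency matrix.
A² = [[3, 2, 2, 2], [2, 3, 2, 2], [2, 2, 3, 2], [2, 2, 2, 3]]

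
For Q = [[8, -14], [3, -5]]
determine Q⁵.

[[218, -434], [93, -185]]

tr Q = 3 and det Q = 2, so the characteristic polynomial is λ² − (3)λ + (2) with roots 2 and 1.
Eigenvectors give P = [[7, -2], [3, -1]] with P⁻¹ = [[1, -2], [3, -7]], and Q = P·diag(2, 1)·P⁻¹.
Then Q⁵ = P·diag(32, 1)·P⁻¹ = [[224, -2], [96, -1]] · [[1, -2], [3, -7]] = [[218, -434], [93, -185]].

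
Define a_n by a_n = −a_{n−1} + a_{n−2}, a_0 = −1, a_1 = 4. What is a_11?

With companion matrix T = [[−1, 1], [1, 0]], [a_n, a_{n−1}]ᵀ = T·[a_{n−1}, a_{n−2}]ᵀ, so [a_11, a_10]ᵀ = T¹⁰·[a_1, a_0]ᵀ.
T¹⁰ = [[89, −55], [−55, 34]], giving [a_11, a_10]ᵀ = [[411], [−254]].

411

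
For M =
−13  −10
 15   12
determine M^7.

[[−6817, −4630], [6945, 4758]]

tr M = −1 and det M = −6, so the characteristic polynomial is λ² − (−1)λ + (−6) with roots 2 and −3.
Eigenvectors give P = [[2, 1], [−3, −1]] with P⁻¹ = [[−1, −1], [3, 2]], and M = P·diag(2, −3)·P⁻¹.
Then M^7 = P·diag(128, −2187)·P⁻¹ = [[256, −2187], [−384, 2187]] · [[−1, −1], [3, 2]] = [[−6817, −4630], [6945, 4758]].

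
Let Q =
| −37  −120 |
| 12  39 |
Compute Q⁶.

tr Q = 2 and det Q = −3, so the characteristic polynomial is λ² − (2)λ + (−3) with roots −1 and 3.
Eigenvectors give P = [[−10, −3], [3, 1]] with P⁻¹ = [[−1, −3], [3, 10]], and Q = P·diag(−1, 3)·P⁻¹.
Then Q⁶ = P·diag(1, 729)·P⁻¹ = [[−10, −2187], [3, 729]] · [[−1, −3], [3, 10]] = [[−6551, −21840], [2184, 7281]].

[[−6551, −21840], [2184, 7281]]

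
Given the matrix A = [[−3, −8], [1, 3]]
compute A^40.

A² = I (check: tr A = 0 and det A = −1), so A^40 = I since 40 is even.

[[1, 0], [0, 1]]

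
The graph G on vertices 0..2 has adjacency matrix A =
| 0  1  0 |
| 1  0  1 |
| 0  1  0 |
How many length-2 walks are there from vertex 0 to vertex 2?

The number of length-2 walks from vertex 0 to vertex 2 is entry (0,2) of A², where A is the adjacency matrix.
A² = [[1, 0, 1], [0, 2, 0], [1, 0, 1]]

1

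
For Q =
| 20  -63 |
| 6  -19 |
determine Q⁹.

[[3590, -10773], [1026, -3079]]

tr Q = 1 and det Q = -2, so the characteristic polynomial is λ² − (1)λ + (-2) with roots -1 and 2.
Eigenvectors give P = [[-3, 7], [-1, 2]] with P⁻¹ = [[2, -7], [1, -3]], and Q = P·diag(-1, 2)·P⁻¹.
Then Q⁹ = P·diag(-1, 512)·P⁻¹ = [[3, 3584], [1, 1024]] · [[2, -7], [1, -3]] = [[3590, -10773], [1026, -3079]].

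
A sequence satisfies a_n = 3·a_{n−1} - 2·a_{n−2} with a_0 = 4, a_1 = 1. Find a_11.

With companion matrix Q = [[3, -2], [1, 0]], [a_n, a_{n−1}]ᵀ = Q·[a_{n−1}, a_{n−2}]ᵀ, so [a_11, a_10]ᵀ = Q¹⁰·[a_1, a_0]ᵀ.
Q¹⁰ = [[2047, -2046], [1023, -1022]], giving [a_11, a_10]ᵀ = [[-6137], [-3065]].

-6137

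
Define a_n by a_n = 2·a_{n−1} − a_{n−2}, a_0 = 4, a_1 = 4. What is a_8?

4

With companion matrix B = [[2, −1], [1, 0]], [a_n, a_{n−1}]ᵀ = B·[a_{n−1}, a_{n−2}]ᵀ, so [a_8, a_7]ᵀ = B^7·[a_1, a_0]ᵀ.
B^7 = [[8, −7], [7, −6]], giving [a_8, a_7]ᵀ = [[4], [4]].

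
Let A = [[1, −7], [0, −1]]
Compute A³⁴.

A² = I (check: tr A = 0 and det A = −1), so A³⁴ = I since 34 is even.

[[1, 0], [0, 1]]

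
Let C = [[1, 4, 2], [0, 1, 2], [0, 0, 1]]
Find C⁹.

C = I + N where N = [[0, 4, 2], [0, 0, 2], [0, 0, 0]] is strictly upper-triangular, so N³ = 0.
(I + N)⁹ = I + 9·N + 36·N² = [[1, 36, 306], [0, 1, 18], [0, 0, 1]].

[[1, 36, 306], [0, 1, 18], [0, 0, 1]]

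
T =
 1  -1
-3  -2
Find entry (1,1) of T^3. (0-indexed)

T^2 = [[4, 1], [3, 7]]
T^3 = [[1, -6], [-18, -17]]

-17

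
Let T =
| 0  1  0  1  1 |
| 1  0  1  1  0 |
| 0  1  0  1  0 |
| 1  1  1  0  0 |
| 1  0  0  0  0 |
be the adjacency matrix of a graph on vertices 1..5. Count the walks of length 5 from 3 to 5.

The number of length-5 walks from vertex 3 to vertex 5 is entry (3,5) of T⁵, where T is the adjacency matrix.
T² = [[3, 1, 2, 1, 0], [1, 3, 1, 2, 1], [2, 1, 2, 1, 0], [1, 2, 1, 3, 1], [0, 1, 0, 1, 1]]
T³ = [[2, 6, 2, 6, 3], [6, 4, 5, 5, 1], [2, 5, 2, 5, 2], [6, 5, 5, 4, 1], [3, 1, 2, 1, 0]]
T⁴ = [[15, 10, 12, 10, 2], [10, 16, 9, 15, 6], [12, 9, 10, 9, 2], [10, 15, 9, 16, 6], [2, 6, 2, 6, 3]]
T⁵ = [[22, 37, 20, 37, 15], [37, 34, 31, 35, 10], [20, 31, 18, 31, 12], [37, 35, 31, 34, 10], [15, 10, 12, 10, 2]]

12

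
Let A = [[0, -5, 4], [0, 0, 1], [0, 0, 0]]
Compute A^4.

A is strictly triangular, hence nilpotent: A^3 = 0, so A^4 = 0.

[[0, 0, 0], [0, 0, 0], [0, 0, 0]]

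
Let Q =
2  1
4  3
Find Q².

[[8, 5], [20, 13]]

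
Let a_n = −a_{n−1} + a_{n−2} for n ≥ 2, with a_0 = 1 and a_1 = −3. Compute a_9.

−123

With companion matrix B = [[−1, 1], [1, 0]], [a_n, a_{n−1}]ᵀ = B·[a_{n−1}, a_{n−2}]ᵀ, so [a_9, a_8]ᵀ = B⁸·[a_1, a_0]ᵀ.
B⁸ = [[34, −21], [−21, 13]], giving [a_9, a_8]ᵀ = [[−123], [76]].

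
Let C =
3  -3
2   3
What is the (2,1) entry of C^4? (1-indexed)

C^2 = [[3, -18], [12, 3]]
C^3 = [[-27, -63], [42, -27]]
C^4 = [[-207, -108], [72, -207]]

72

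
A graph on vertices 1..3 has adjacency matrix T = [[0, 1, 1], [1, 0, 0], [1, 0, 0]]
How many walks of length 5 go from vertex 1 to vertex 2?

The number of length-5 walks from vertex 1 to vertex 2 is entry (1,2) of T⁵, where T is the adjacency matrix.
T² = [[2, 0, 0], [0, 1, 1], [0, 1, 1]]
T³ = [[0, 2, 2], [2, 0, 0], [2, 0, 0]]
T⁴ = [[4, 0, 0], [0, 2, 2], [0, 2, 2]]
T⁵ = [[0, 4, 4], [4, 0, 0], [4, 0, 0]]

4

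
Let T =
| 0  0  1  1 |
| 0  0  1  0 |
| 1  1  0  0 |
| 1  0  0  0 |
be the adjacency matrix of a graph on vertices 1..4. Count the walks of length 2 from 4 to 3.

The number of length-2 walks from vertex 4 to vertex 3 is entry (4,3) of T^2, where T is the adjacency matrix.
T^2 = [[2, 1, 0, 0], [1, 1, 0, 0], [0, 0, 2, 1], [0, 0, 1, 1]]

1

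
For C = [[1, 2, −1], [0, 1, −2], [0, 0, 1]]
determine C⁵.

[[1, 10, −45], [0, 1, −10], [0, 0, 1]]

C = I + N where N = [[0, 2, −1], [0, 0, −2], [0, 0, 0]] is strictly upper-triangular, so N³ = 0.
(I + N)⁵ = I + 5·N + 10·N² = [[1, 10, −45], [0, 1, −10], [0, 0, 1]].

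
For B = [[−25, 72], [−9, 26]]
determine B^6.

tr B = 1 and det B = −2, so the characteristic polynomial is λ² − (1)λ + (−2) with roots −1 and 2.
Eigenvectors give P = [[3, 8], [1, 3]] with P⁻¹ = [[3, −8], [−1, 3]], and B = P·diag(−1, 2)·P⁻¹.
Then B^6 = P·diag(1, 64)·P⁻¹ = [[3, 512], [1, 192]] · [[3, −8], [−1, 3]] = [[−503, 1512], [−189, 568]].

[[−503, 1512], [−189, 568]]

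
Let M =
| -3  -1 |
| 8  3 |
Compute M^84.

M² = I (check: tr M = 0 and det M = -1), so M^84 = I since 84 is even.

[[1, 0], [0, 1]]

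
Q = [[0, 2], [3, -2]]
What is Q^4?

[[60, -64], [-96, 124]]

Q^2 = [[6, -4], [-6, 10]]
Q^3 = [[-12, 20], [30, -32]]
Q^4 = [[60, -64], [-96, 124]]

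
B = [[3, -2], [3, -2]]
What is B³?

B² = B (a projection; rank 1, trace 1), so B³ = B.

[[3, -2], [3, -2]]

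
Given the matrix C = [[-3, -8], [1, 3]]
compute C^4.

C² = I (check: tr C = 0 and det C = -1), so C^4 = I since 4 is even.

[[1, 0], [0, 1]]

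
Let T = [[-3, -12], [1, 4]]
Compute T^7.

T² = T (a projection; rank 1, trace 1), so T^7 = T.

[[-3, -12], [1, 4]]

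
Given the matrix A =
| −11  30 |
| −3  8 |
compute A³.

tr A = −3 and det A = 2, so the characteristic polynomial is λ² − (−3)λ + (2) with roots −1 and −2.
Eigenvectors give P = [[3, 10], [1, 3]] with P⁻¹ = [[−3, 10], [1, −3]], and A = P·diag(−1, −2)·P⁻¹.
Then A³ = P·diag(−1, −8)·P⁻¹ = [[−3, −80], [−1, −24]] · [[−3, 10], [1, −3]] = [[−71, 210], [−21, 62]].

[[−71, 210], [−21, 62]]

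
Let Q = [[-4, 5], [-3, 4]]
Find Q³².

Q² = I (check: tr Q = 0 and det Q = -1), so Q³² = I since 32 is even.

[[1, 0], [0, 1]]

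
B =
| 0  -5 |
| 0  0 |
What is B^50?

[[0, 0], [0, 0]]

B is strictly triangular, hence nilpotent: B^2 = 0, so B^50 = 0.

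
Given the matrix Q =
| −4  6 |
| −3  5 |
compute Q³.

[[−10, 18], [−9, 17]]

tr Q = 1 and det Q = −2, so the characteristic polynomial is λ² − (1)λ + (−2) with roots 2 and −1.
Eigenvectors give P = [[−1, 2], [−1, 1]] with P⁻¹ = [[1, −2], [1, −1]], and Q = P·diag(2, −1)·P⁻¹.
Then Q³ = P·diag(8, −1)·P⁻¹ = [[−8, −2], [−8, −1]] · [[1, −2], [1, −1]] = [[−10, 18], [−9, 17]].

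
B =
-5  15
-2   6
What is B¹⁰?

B² = B (a projection; rank 1, trace 1), so B¹⁰ = B.

[[-5, 15], [-2, 6]]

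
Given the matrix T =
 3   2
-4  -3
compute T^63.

T² = I (check: tr T = 0 and det T = -1), so T^63 = T since 63 is odd.

[[3, 2], [-4, -3]]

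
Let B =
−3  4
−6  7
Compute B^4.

[[−159, 160], [−240, 241]]

tr B = 4 and det B = 3, so the characteristic polynomial is λ² − (4)λ + (3) with roots 3 and 1.
Eigenvectors give P = [[−2, 1], [−3, 1]] with P⁻¹ = [[1, −1], [3, −2]], and B = P·diag(3, 1)·P⁻¹.
Then B^4 = P·diag(81, 1)·P⁻¹ = [[−162, 1], [−243, 1]] · [[1, −1], [3, −2]] = [[−159, 160], [−240, 241]].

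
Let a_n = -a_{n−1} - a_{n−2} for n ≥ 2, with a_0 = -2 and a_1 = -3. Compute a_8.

5

With companion matrix C = [[-1, -1], [1, 0]], [a_n, a_{n−1}]ᵀ = C·[a_{n−1}, a_{n−2}]ᵀ, so [a_8, a_7]ᵀ = C⁷·[a_1, a_0]ᵀ.
C⁷ = [[-1, -1], [1, 0]], giving [a_8, a_7]ᵀ = [[5], [-3]].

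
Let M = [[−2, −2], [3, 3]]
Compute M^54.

[[−2, −2], [3, 3]]

M² = M (a projection; rank 1, trace 1), so M^54 = M.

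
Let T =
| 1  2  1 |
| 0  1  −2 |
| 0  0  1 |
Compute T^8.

T = I + N where N = [[0, 2, 1], [0, 0, −2], [0, 0, 0]] is strictly upper-triangular, so N^3 = 0.
(I + N)^8 = I + 8·N + 28·N^2 = [[1, 16, −104], [0, 1, −16], [0, 0, 1]].

[[1, 16, −104], [0, 1, −16], [0, 0, 1]]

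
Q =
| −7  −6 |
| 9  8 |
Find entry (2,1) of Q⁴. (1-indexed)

45

tr Q = 1 and det Q = −2, so the characteristic polynomial is λ² − (1)λ + (−2) with roots −1 and 2.
Eigenvectors give P = [[1, −2], [−1, 3]] with P⁻¹ = [[3, 2], [1, 1]], and Q = P·diag(−1, 2)·P⁻¹.
Then Q⁴ = P·diag(1, 16)·P⁻¹ = [[1, −32], [−1, 48]] · [[3, 2], [1, 1]] = [[−29, −30], [45, 46]].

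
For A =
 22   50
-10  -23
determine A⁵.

[[1132, 2750], [-550, -1343]]

tr A = -1 and det A = -6, so the characteristic polynomial is λ² − (-1)λ + (-6) with roots -3 and 2.
Eigenvectors give P = [[2, 5], [-1, -2]] with P⁻¹ = [[-2, -5], [1, 2]], and A = P·diag(-3, 2)·P⁻¹.
Then A⁵ = P·diag(-243, 32)·P⁻¹ = [[-486, 160], [243, -64]] · [[-2, -5], [1, 2]] = [[1132, 2750], [-550, -1343]].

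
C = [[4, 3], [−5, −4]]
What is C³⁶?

C² = I (check: tr C = 0 and det C = −1), so C³⁶ = I since 36 is even.

[[1, 0], [0, 1]]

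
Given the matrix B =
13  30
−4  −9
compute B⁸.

tr B = 4 and det B = 3, so the characteristic polynomial is λ² − (4)λ + (3) with roots 1 and 3.
Eigenvectors give P = [[−5, −3], [2, 1]] with P⁻¹ = [[1, 3], [−2, −5]], and B = P·diag(1, 3)·P⁻¹.
Then B⁸ = P·diag(1, 6561)·P⁻¹ = [[−5, −19683], [2, 6561]] · [[1, 3], [−2, −5]] = [[39361, 98400], [−13120, −32799]].

[[39361, 98400], [−13120, −32799]]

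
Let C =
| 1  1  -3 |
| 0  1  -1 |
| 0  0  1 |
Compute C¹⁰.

[[1, 10, -75], [0, 1, -10], [0, 0, 1]]

C = I + N where N = [[0, 1, -3], [0, 0, -1], [0, 0, 0]] is strictly upper-triangular, so N³ = 0.
(I + N)¹⁰ = I + 10·N + 45·N² = [[1, 10, -75], [0, 1, -10], [0, 0, 1]].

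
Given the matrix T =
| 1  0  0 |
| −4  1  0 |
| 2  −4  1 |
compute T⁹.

T = I + N where N = [[0, 0, 0], [−4, 0, 0], [2, −4, 0]] is strictly lower-triangular, so N³ = 0.
(I + N)⁹ = I + 9·N + 36·N² = [[1, 0, 0], [−36, 1, 0], [594, −36, 1]].

[[1, 0, 0], [−36, 1, 0], [594, −36, 1]]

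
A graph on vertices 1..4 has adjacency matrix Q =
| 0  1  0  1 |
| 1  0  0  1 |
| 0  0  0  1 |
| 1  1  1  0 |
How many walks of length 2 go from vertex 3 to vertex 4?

0

The number of length-2 walks from vertex 3 to vertex 4 is entry (3,4) of Q², where Q is the adjacency matrix.
Q² = [[2, 1, 1, 1], [1, 2, 1, 1], [1, 1, 1, 0], [1, 1, 0, 3]]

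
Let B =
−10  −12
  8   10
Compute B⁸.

[[256, 0], [0, 256]]

tr B = 0 and det B = −4, so the characteristic polynomial is λ² − (0)λ + (−4) with roots −2 and 2.
Eigenvectors give P = [[−3, −1], [2, 1]] with P⁻¹ = [[−1, −1], [2, 3]], and B = P·diag(−2, 2)·P⁻¹.
Then B⁸ = P·diag(256, 256)·P⁻¹ = [[−768, −256], [512, 256]] · [[−1, −1], [2, 3]] = [[256, 0], [0, 256]].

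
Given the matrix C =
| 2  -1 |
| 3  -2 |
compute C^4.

C² = I (check: tr C = 0 and det C = -1), so C^4 = I since 4 is even.

[[1, 0], [0, 1]]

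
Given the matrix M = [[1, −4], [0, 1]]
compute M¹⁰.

M = I + N where N = [[0, −4], [0, 0]] is strictly upper-triangular, so N² = 0.
(I + N)¹⁰ = I + 10·N = [[1, −40], [0, 1]].

[[1, −40], [0, 1]]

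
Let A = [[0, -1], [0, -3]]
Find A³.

[[0, -9], [0, -27]]

A² = [[0, 3], [0, 9]]
A³ = [[0, -9], [0, -27]]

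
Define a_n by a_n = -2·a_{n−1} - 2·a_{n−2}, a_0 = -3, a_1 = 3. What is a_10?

0

With companion matrix T = [[-2, -2], [1, 0]], [a_n, a_{n−1}]ᵀ = T·[a_{n−1}, a_{n−2}]ᵀ, so [a_10, a_9]ᵀ = T⁹·[a_1, a_0]ᵀ.
T⁹ = [[-32, -32], [16, 0]], giving [a_10, a_9]ᵀ = [[0], [48]].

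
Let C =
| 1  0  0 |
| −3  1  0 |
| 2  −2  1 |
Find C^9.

C = I + N where N = [[0, 0, 0], [−3, 0, 0], [2, −2, 0]] is strictly lower-triangular, so N^3 = 0.
(I + N)^9 = I + 9·N + 36·N^2 = [[1, 0, 0], [−27, 1, 0], [234, −18, 1]].

[[1, 0, 0], [−27, 1, 0], [234, −18, 1]]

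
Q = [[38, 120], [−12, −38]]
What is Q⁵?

tr Q = 0 and det Q = −4, so the characteristic polynomial is λ² − (0)λ + (−4) with roots −2 and 2.
Eigenvectors give P = [[3, 10], [−1, −3]] with P⁻¹ = [[−3, −10], [1, 3]], and Q = P·diag(−2, 2)·P⁻¹.
Then Q⁵ = P·diag(−32, 32)·P⁻¹ = [[−96, 320], [32, −96]] · [[−3, −10], [1, 3]] = [[608, 1920], [−192, −608]].

[[608, 1920], [−192, −608]]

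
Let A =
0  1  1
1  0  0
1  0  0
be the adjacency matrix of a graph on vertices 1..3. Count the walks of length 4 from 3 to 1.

0

The number of length-4 walks from vertex 3 to vertex 1 is entry (3,1) of A^4, where A is the adjacency matrix.
A^2 = [[2, 0, 0], [0, 1, 1], [0, 1, 1]]
A^3 = [[0, 2, 2], [2, 0, 0], [2, 0, 0]]
A^4 = [[4, 0, 0], [0, 2, 2], [0, 2, 2]]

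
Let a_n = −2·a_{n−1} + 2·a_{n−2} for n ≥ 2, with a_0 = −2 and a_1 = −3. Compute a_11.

With companion matrix A = [[−2, 2], [1, 0]], [a_n, a_{n−1}]ᵀ = A·[a_{n−1}, a_{n−2}]ᵀ, so [a_11, a_10]ᵀ = A¹⁰·[a_1, a_0]ᵀ.
A¹⁰ = [[18272, −13376], [−6688, 4896]], giving [a_11, a_10]ᵀ = [[−28064], [10272]].

−28064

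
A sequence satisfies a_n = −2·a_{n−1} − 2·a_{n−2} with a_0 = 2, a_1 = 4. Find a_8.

With companion matrix T = [[−2, −2], [1, 0]], [a_n, a_{n−1}]ᵀ = T·[a_{n−1}, a_{n−2}]ᵀ, so [a_8, a_7]ᵀ = T^7·[a_1, a_0]ᵀ.
T^7 = [[0, 16], [−8, −16]], giving [a_8, a_7]ᵀ = [[32], [−64]].

32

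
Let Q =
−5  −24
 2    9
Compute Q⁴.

tr Q = 4 and det Q = 3, so the characteristic polynomial is λ² − (4)λ + (3) with roots 3 and 1.
Eigenvectors give P = [[−3, 4], [1, −1]] with P⁻¹ = [[1, 4], [1, 3]], and Q = P·diag(3, 1)·P⁻¹.
Then Q⁴ = P·diag(81, 1)·P⁻¹ = [[−243, 4], [81, −1]] · [[1, 4], [1, 3]] = [[−239, −960], [80, 321]].

[[−239, −960], [80, 321]]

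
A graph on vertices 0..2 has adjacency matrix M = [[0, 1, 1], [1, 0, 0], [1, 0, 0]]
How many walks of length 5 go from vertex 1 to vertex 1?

The number of length-5 walks from vertex 1 to vertex 1 is entry (1,1) of M^5, where M is the adjacency matrix.
M^2 = [[2, 0, 0], [0, 1, 1], [0, 1, 1]]
M^3 = [[0, 2, 2], [2, 0, 0], [2, 0, 0]]
M^4 = [[4, 0, 0], [0, 2, 2], [0, 2, 2]]
M^5 = [[0, 4, 4], [4, 0, 0], [4, 0, 0]]

0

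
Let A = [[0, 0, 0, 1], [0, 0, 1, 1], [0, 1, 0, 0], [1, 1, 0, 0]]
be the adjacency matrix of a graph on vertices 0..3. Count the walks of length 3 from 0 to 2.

1

The number of length-3 walks from vertex 0 to vertex 2 is entry (0,2) of A³, where A is the adjacency matrix.
A² = [[1, 1, 0, 0], [1, 2, 0, 0], [0, 0, 1, 1], [0, 0, 1, 2]]
A³ = [[0, 0, 1, 2], [0, 0, 2, 3], [1, 2, 0, 0], [2, 3, 0, 0]]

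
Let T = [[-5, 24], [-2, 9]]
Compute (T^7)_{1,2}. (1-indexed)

tr T = 4 and det T = 3, so the characteristic polynomial is λ² − (4)λ + (3) with roots 1 and 3.
Eigenvectors give P = [[4, 3], [1, 1]] with P⁻¹ = [[1, -3], [-1, 4]], and T = P·diag(1, 3)·P⁻¹.
Then T^7 = P·diag(1, 2187)·P⁻¹ = [[4, 6561], [1, 2187]] · [[1, -3], [-1, 4]] = [[-6557, 26232], [-2186, 8745]].

26232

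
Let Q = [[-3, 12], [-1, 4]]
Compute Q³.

[[-3, 12], [-1, 4]]

Q² = Q (a projection; rank 1, trace 1), so Q³ = Q.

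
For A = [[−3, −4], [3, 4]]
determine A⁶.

A² = A (a projection; rank 1, trace 1), so A⁶ = A.

[[−3, −4], [3, 4]]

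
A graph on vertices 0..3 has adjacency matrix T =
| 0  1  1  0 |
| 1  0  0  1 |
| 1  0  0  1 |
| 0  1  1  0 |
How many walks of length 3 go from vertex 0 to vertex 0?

0

The number of length-3 walks from vertex 0 to vertex 0 is entry (0,0) of T³, where T is the adjacency matrix.
T² = [[2, 0, 0, 2], [0, 2, 2, 0], [0, 2, 2, 0], [2, 0, 0, 2]]
T³ = [[0, 4, 4, 0], [4, 0, 0, 4], [4, 0, 0, 4], [0, 4, 4, 0]]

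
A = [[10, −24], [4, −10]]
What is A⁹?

tr A = 0 and det A = −4, so the characteristic polynomial is λ² − (0)λ + (−4) with roots −2 and 2.
Eigenvectors give P = [[2, 3], [1, 1]] with P⁻¹ = [[−1, 3], [1, −2]], and A = P·diag(−2, 2)·P⁻¹.
Then A⁹ = P·diag(−512, 512)·P⁻¹ = [[−1024, 1536], [−512, 512]] · [[−1, 3], [1, −2]] = [[2560, −6144], [1024, −2560]].

[[2560, −6144], [1024, −2560]]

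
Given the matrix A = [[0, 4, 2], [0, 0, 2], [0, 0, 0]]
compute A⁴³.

A is strictly triangular, hence nilpotent: A³ = 0, so A⁴³ = 0.

[[0, 0, 0], [0, 0, 0], [0, 0, 0]]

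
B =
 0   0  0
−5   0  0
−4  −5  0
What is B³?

B is strictly triangular, hence nilpotent: B³ = 0, so B³ = 0.

[[0, 0, 0], [0, 0, 0], [0, 0, 0]]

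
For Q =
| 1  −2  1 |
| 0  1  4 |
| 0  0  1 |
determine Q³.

Q = I + N where N = [[0, −2, 1], [0, 0, 4], [0, 0, 0]] is strictly upper-triangular, so N³ = 0.
(I + N)³ = I + 3·N + 3·N² = [[1, −6, −21], [0, 1, 12], [0, 0, 1]].

[[1, −6, −21], [0, 1, 12], [0, 0, 1]]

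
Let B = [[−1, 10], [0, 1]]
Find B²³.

B² = I (check: tr B = 0 and det B = −1), so B²³ = B since 23 is odd.

[[−1, 10], [0, 1]]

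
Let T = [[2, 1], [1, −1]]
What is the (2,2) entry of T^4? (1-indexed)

5

T^2 = [[5, 1], [1, 2]]
T^3 = [[11, 4], [4, −1]]
T^4 = [[26, 7], [7, 5]]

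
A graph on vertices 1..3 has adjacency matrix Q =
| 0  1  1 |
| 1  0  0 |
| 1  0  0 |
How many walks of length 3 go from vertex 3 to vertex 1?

2

The number of length-3 walks from vertex 3 to vertex 1 is entry (3,1) of Q^3, where Q is the adjacency matrix.
Q^2 = [[2, 0, 0], [0, 1, 1], [0, 1, 1]]
Q^3 = [[0, 2, 2], [2, 0, 0], [2, 0, 0]]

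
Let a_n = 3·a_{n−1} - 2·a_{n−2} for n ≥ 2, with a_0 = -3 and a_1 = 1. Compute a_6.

249

With companion matrix B = [[3, -2], [1, 0]], [a_n, a_{n−1}]ᵀ = B·[a_{n−1}, a_{n−2}]ᵀ, so [a_6, a_5]ᵀ = B⁵·[a_1, a_0]ᵀ.
B⁵ = [[63, -62], [31, -30]], giving [a_6, a_5]ᵀ = [[249], [121]].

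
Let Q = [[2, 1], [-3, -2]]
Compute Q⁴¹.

Q² = I (check: tr Q = 0 and det Q = -1), so Q⁴¹ = Q since 41 is odd.

[[2, 1], [-3, -2]]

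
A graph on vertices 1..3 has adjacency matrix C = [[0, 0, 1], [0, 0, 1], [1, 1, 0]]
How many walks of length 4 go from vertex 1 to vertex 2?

2

The number of length-4 walks from vertex 1 to vertex 2 is entry (1,2) of C⁴, where C is the adjacency matrix.
C² = [[1, 1, 0], [1, 1, 0], [0, 0, 2]]
C³ = [[0, 0, 2], [0, 0, 2], [2, 2, 0]]
C⁴ = [[2, 2, 0], [2, 2, 0], [0, 0, 4]]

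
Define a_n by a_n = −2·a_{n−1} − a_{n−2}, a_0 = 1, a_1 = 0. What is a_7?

With companion matrix B = [[−2, −1], [1, 0]], [a_n, a_{n−1}]ᵀ = B·[a_{n−1}, a_{n−2}]ᵀ, so [a_7, a_6]ᵀ = B⁶·[a_1, a_0]ᵀ.
B⁶ = [[7, 6], [−6, −5]], giving [a_7, a_6]ᵀ = [[6], [−5]].

6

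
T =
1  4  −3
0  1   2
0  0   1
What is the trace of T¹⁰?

3

T = I + N where N = [[0, 4, −3], [0, 0, 2], [0, 0, 0]] is strictly upper-triangular, so N³ = 0.
(I + N)¹⁰ = I + 10·N + 45·N² = [[1, 40, 330], [0, 1, 20], [0, 0, 1]].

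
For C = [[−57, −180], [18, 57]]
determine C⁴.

tr C = 0 and det C = −9, so the characteristic polynomial is λ² − (0)λ + (−9) with roots −3 and 3.
Eigenvectors give P = [[−10, 3], [3, −1]] with P⁻¹ = [[−1, −3], [−3, −10]], and C = P·diag(−3, 3)·P⁻¹.
Then C⁴ = P·diag(81, 81)·P⁻¹ = [[−810, 243], [243, −81]] · [[−1, −3], [−3, −10]] = [[81, 0], [0, 81]].

[[81, 0], [0, 81]]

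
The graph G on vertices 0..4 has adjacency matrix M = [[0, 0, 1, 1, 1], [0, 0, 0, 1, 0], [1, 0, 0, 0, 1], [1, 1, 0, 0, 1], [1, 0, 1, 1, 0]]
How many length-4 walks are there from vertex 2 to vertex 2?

The number of length-4 walks from vertex 2 to vertex 2 is entry (2,2) of M⁴, where M is the adjacency matrix.
M² = [[3, 1, 1, 1, 2], [1, 1, 0, 0, 1], [1, 0, 2, 2, 1], [1, 0, 2, 3, 1], [2, 1, 1, 1, 3]]
M³ = [[4, 1, 5, 6, 5], [1, 0, 2, 3, 1], [5, 2, 2, 2, 5], [6, 3, 2, 2, 6], [5, 1, 5, 6, 4]]
M⁴ = [[16, 6, 9, 10, 15], [6, 3, 2, 2, 6], [9, 2, 10, 12, 9], [10, 2, 12, 15, 10], [15, 6, 9, 10, 16]]

10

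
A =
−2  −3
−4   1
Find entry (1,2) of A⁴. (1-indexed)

A² = [[16, 3], [4, 13]]
A³ = [[−44, −45], [−60, 1]]
A⁴ = [[268, 87], [116, 181]]

87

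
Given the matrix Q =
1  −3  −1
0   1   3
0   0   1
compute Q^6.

[[1, −18, −141], [0, 1, 18], [0, 0, 1]]

Q = I + N where N = [[0, −3, −1], [0, 0, 3], [0, 0, 0]] is strictly upper-triangular, so N^3 = 0.
(I + N)^6 = I + 6·N + 15·N^2 = [[1, −18, −141], [0, 1, 18], [0, 0, 1]].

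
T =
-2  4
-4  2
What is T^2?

[[-12, 0], [0, -12]]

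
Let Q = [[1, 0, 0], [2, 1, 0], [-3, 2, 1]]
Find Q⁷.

[[1, 0, 0], [14, 1, 0], [63, 14, 1]]

Q = I + N where N = [[0, 0, 0], [2, 0, 0], [-3, 2, 0]] is strictly lower-triangular, so N³ = 0.
(I + N)⁷ = I + 7·N + 21·N² = [[1, 0, 0], [14, 1, 0], [63, 14, 1]].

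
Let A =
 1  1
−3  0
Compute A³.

A² = [[−2, 1], [−3, −3]]
A³ = [[−5, −2], [6, −3]]

[[−5, −2], [6, −3]]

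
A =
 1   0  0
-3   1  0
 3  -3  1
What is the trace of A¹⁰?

3

A = I + N where N = [[0, 0, 0], [-3, 0, 0], [3, -3, 0]] is strictly lower-triangular, so N³ = 0.
(I + N)¹⁰ = I + 10·N + 45·N² = [[1, 0, 0], [-30, 1, 0], [435, -30, 1]].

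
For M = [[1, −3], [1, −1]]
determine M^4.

[[4, 0], [0, 4]]

M^2 = [[−2, 0], [0, −2]]
M^3 = [[−2, 6], [−2, 2]]
M^4 = [[4, 0], [0, 4]]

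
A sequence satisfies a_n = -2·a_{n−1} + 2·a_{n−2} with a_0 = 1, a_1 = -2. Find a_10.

18272

With companion matrix A = [[-2, 2], [1, 0]], [a_n, a_{n−1}]ᵀ = A·[a_{n−1}, a_{n−2}]ᵀ, so [a_10, a_9]ᵀ = A⁹·[a_1, a_0]ᵀ.
A⁹ = [[-6688, 4896], [2448, -1792]], giving [a_10, a_9]ᵀ = [[18272], [-6688]].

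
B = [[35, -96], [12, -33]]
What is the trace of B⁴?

tr B = 2 and det B = -3, so the characteristic polynomial is λ² − (2)λ + (-3) with roots -1 and 3.
Eigenvectors give P = [[8, -3], [3, -1]] with P⁻¹ = [[-1, 3], [-3, 8]], and B = P·diag(-1, 3)·P⁻¹.
Then B⁴ = P·diag(1, 81)·P⁻¹ = [[8, -243], [3, -81]] · [[-1, 3], [-3, 8]] = [[721, -1920], [240, -639]].

82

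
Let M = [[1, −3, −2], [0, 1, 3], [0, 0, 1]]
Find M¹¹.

M = I + N where N = [[0, −3, −2], [0, 0, 3], [0, 0, 0]] is strictly upper-triangular, so N³ = 0.
(I + N)¹¹ = I + 11·N + 55·N² = [[1, −33, −517], [0, 1, 33], [0, 0, 1]].

[[1, −33, −517], [0, 1, 33], [0, 0, 1]]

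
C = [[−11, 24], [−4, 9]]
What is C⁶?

[[2185, −4368], [728, −1455]]

tr C = −2 and det C = −3, so the characteristic polynomial is λ² − (−2)λ + (−3) with roots −3 and 1.
Eigenvectors give P = [[−3, 2], [−1, 1]] with P⁻¹ = [[−1, 2], [−1, 3]], and C = P·diag(−3, 1)·P⁻¹.
Then C⁶ = P·diag(729, 1)·P⁻¹ = [[−2187, 2], [−729, 1]] · [[−1, 2], [−1, 3]] = [[2185, −4368], [728, −1455]].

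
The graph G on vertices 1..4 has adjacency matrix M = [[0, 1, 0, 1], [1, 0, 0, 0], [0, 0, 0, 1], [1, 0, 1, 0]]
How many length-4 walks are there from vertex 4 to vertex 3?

0

The number of length-4 walks from vertex 4 to vertex 3 is entry (4,3) of M⁴, where M is the adjacency matrix.
M² = [[2, 0, 1, 0], [0, 1, 0, 1], [1, 0, 1, 0], [0, 1, 0, 2]]
M³ = [[0, 2, 0, 3], [2, 0, 1, 0], [0, 1, 0, 2], [3, 0, 2, 0]]
M⁴ = [[5, 0, 3, 0], [0, 2, 0, 3], [3, 0, 2, 0], [0, 3, 0, 5]]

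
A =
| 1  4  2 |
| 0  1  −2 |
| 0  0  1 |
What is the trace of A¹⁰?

A = I + N where N = [[0, 4, 2], [0, 0, −2], [0, 0, 0]] is strictly upper-triangular, so N³ = 0.
(I + N)¹⁰ = I + 10·N + 45·N² = [[1, 40, −340], [0, 1, −20], [0, 0, 1]].

3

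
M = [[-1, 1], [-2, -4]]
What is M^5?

[[179, 211], [-422, -454]]

tr M = -5 and det M = 6, so the characteristic polynomial is λ² − (-5)λ + (6) with roots -2 and -3.
Eigenvectors give P = [[-1, -1], [1, 2]] with P⁻¹ = [[-2, -1], [1, 1]], and M = P·diag(-2, -3)·P⁻¹.
Then M^5 = P·diag(-32, -243)·P⁻¹ = [[32, 243], [-32, -486]] · [[-2, -1], [1, 1]] = [[179, 211], [-422, -454]].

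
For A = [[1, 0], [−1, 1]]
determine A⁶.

A = I + N where N = [[0, 0], [−1, 0]] is strictly lower-triangular, so N² = 0.
(I + N)⁶ = I + 6·N = [[1, 0], [−6, 1]].

[[1, 0], [−6, 1]]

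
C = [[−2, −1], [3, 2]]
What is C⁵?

C² = I (check: tr C = 0 and det C = −1), so C⁵ = C since 5 is odd.

[[−2, −1], [3, 2]]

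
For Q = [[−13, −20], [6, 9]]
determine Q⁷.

tr Q = −4 and det Q = 3, so the characteristic polynomial is λ² − (−4)λ + (3) with roots −3 and −1.
Eigenvectors give P = [[−2, 5], [1, −3]] with P⁻¹ = [[−3, −5], [−1, −2]], and Q = P·diag(−3, −1)·P⁻¹.
Then Q⁷ = P·diag(−2187, −1)·P⁻¹ = [[4374, −5], [−2187, 3]] · [[−3, −5], [−1, −2]] = [[−13117, −21860], [6558, 10929]].

[[−13117, −21860], [6558, 10929]]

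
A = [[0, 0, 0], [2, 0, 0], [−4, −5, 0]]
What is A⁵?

[[0, 0, 0], [0, 0, 0], [0, 0, 0]]

A is strictly triangular, hence nilpotent: A³ = 0, so A⁵ = 0.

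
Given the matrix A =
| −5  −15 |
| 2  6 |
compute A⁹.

[[−5, −15], [2, 6]]

A² = A (a projection; rank 1, trace 1), so A⁹ = A.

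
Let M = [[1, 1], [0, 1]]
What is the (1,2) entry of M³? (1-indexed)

3

M = I + N where N = [[0, 1], [0, 0]] is strictly upper-triangular, so N² = 0.
(I + N)³ = I + 3·N = [[1, 3], [0, 1]].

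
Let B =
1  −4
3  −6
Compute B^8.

[[−18659, 25220], [−18915, 25476]]

tr B = −5 and det B = 6, so the characteristic polynomial is λ² − (−5)λ + (6) with roots −2 and −3.
Eigenvectors give P = [[4, −1], [3, −1]] with P⁻¹ = [[1, −1], [3, −4]], and B = P·diag(−2, −3)·P⁻¹.
Then B^8 = P·diag(256, 6561)·P⁻¹ = [[1024, −6561], [768, −6561]] · [[1, −1], [3, −4]] = [[−18659, 25220], [−18915, 25476]].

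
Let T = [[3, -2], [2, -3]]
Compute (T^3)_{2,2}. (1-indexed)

T^2 = [[5, 0], [0, 5]]
T^3 = [[15, -10], [10, -15]]

-15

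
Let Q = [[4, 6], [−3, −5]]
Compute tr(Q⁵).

−31

tr Q = −1 and det Q = −2, so the characteristic polynomial is λ² − (−1)λ + (−2) with roots 1 and −2.
Eigenvectors give P = [[−2, −1], [1, 1]] with P⁻¹ = [[−1, −1], [1, 2]], and Q = P·diag(1, −2)·P⁻¹.
Then Q⁵ = P·diag(1, −32)·P⁻¹ = [[−2, 32], [1, −32]] · [[−1, −1], [1, 2]] = [[34, 66], [−33, −65]].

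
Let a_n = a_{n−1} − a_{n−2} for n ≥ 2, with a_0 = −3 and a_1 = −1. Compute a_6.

With companion matrix T = [[1, −1], [1, 0]], [a_n, a_{n−1}]ᵀ = T·[a_{n−1}, a_{n−2}]ᵀ, so [a_6, a_5]ᵀ = T⁵·[a_1, a_0]ᵀ.
T⁵ = [[0, 1], [−1, 1]], giving [a_6, a_5]ᵀ = [[−3], [−2]].

−3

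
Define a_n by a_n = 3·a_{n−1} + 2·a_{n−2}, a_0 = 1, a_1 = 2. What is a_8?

With companion matrix T = [[3, 2], [1, 0]], [a_n, a_{n−1}]ᵀ = T·[a_{n−1}, a_{n−2}]ᵀ, so [a_8, a_7]ᵀ = T^7·[a_1, a_0]ᵀ.
T^7 = [[6279, 3526], [1763, 990]], giving [a_8, a_7]ᵀ = [[16084], [4516]].

16084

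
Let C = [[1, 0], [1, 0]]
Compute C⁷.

[[1, 0], [1, 0]]

C² = C (a projection; rank 1, trace 1), so C⁷ = C.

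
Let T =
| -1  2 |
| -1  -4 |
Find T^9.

tr T = -5 and det T = 6, so the characteristic polynomial is λ² − (-5)λ + (6) with roots -3 and -2.
Eigenvectors give P = [[-1, 2], [1, -1]] with P⁻¹ = [[1, 2], [1, 1]], and T = P·diag(-3, -2)·P⁻¹.
Then T^9 = P·diag(-19683, -512)·P⁻¹ = [[19683, -1024], [-19683, 512]] · [[1, 2], [1, 1]] = [[18659, 38342], [-19171, -38854]].

[[18659, 38342], [-19171, -38854]]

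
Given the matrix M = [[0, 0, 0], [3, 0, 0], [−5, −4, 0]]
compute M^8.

M is strictly triangular, hence nilpotent: M^3 = 0, so M^8 = 0.

[[0, 0, 0], [0, 0, 0], [0, 0, 0]]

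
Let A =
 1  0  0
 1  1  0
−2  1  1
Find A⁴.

[[1, 0, 0], [4, 1, 0], [−2, 4, 1]]

A = I + N where N = [[0, 0, 0], [1, 0, 0], [−2, 1, 0]] is strictly lower-triangular, so N³ = 0.
(I + N)⁴ = I + 4·N + 6·N² = [[1, 0, 0], [4, 1, 0], [−2, 4, 1]].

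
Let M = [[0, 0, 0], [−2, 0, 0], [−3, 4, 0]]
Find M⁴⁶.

[[0, 0, 0], [0, 0, 0], [0, 0, 0]]

M is strictly triangular, hence nilpotent: M³ = 0, so M⁴⁶ = 0.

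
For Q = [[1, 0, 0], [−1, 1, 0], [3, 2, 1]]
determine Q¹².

Q = I + N where N = [[0, 0, 0], [−1, 0, 0], [3, 2, 0]] is strictly lower-triangular, so N³ = 0.
(I + N)¹² = I + 12·N + 66·N² = [[1, 0, 0], [−12, 1, 0], [−96, 24, 1]].

[[1, 0, 0], [−12, 1, 0], [−96, 24, 1]]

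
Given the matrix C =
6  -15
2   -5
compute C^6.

[[6, -15], [2, -5]]

C² = C (a projection; rank 1, trace 1), so C^6 = C.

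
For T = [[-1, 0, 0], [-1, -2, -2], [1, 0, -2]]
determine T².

[[1, 0, 0], [1, 4, 8], [-3, 0, 4]]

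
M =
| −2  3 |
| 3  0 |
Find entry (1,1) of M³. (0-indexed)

−18

M² = [[13, −6], [−6, 9]]
M³ = [[−44, 39], [39, −18]]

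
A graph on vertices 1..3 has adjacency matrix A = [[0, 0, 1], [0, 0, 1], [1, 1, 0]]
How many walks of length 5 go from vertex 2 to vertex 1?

0

The number of length-5 walks from vertex 2 to vertex 1 is entry (2,1) of A⁵, where A is the adjacency matrix.
A² = [[1, 1, 0], [1, 1, 0], [0, 0, 2]]
A³ = [[0, 0, 2], [0, 0, 2], [2, 2, 0]]
A⁴ = [[2, 2, 0], [2, 2, 0], [0, 0, 4]]
A⁵ = [[0, 0, 4], [0, 0, 4], [4, 4, 0]]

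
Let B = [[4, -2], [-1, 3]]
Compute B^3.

[[86, -78], [-39, 47]]

B^2 = [[18, -14], [-7, 11]]
B^3 = [[86, -78], [-39, 47]]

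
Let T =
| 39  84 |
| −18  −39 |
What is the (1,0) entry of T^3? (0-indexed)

tr T = 0 and det T = −9, so the characteristic polynomial is λ² − (0)λ + (−9) with roots −3 and 3.
Eigenvectors give P = [[−2, −7], [1, 3]] with P⁻¹ = [[3, 7], [−1, −2]], and T = P·diag(−3, 3)·P⁻¹.
Then T^3 = P·diag(−27, 27)·P⁻¹ = [[54, −189], [−27, 81]] · [[3, 7], [−1, −2]] = [[351, 756], [−162, −351]].

−162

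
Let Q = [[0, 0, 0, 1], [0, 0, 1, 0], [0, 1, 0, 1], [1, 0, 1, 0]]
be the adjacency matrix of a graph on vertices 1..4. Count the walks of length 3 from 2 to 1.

The number of length-3 walks from vertex 2 to vertex 1 is entry (2,1) of Q³, where Q is the adjacency matrix.
Q² = [[1, 0, 1, 0], [0, 1, 0, 1], [1, 0, 2, 0], [0, 1, 0, 2]]
Q³ = [[0, 1, 0, 2], [1, 0, 2, 0], [0, 2, 0, 3], [2, 0, 3, 0]]

1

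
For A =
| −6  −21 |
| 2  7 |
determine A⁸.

A² = A (a projection; rank 1, trace 1), so A⁸ = A.

[[−6, −21], [2, 7]]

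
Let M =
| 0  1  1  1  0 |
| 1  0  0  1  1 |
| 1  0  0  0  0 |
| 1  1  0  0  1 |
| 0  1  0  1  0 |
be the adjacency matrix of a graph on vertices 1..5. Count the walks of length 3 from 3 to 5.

2

The number of length-3 walks from vertex 3 to vertex 5 is entry (3,5) of M^3, where M is the adjacency matrix.
M^2 = [[3, 1, 0, 1, 2], [1, 3, 1, 2, 1], [0, 1, 1, 1, 0], [1, 2, 1, 3, 1], [2, 1, 0, 1, 2]]
M^3 = [[2, 6, 3, 6, 2], [6, 4, 1, 5, 5], [3, 1, 0, 1, 2], [6, 5, 1, 4, 5], [2, 5, 2, 5, 2]]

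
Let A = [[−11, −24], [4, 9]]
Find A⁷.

[[−6563, −13128], [2188, 4377]]

tr A = −2 and det A = −3, so the characteristic polynomial is λ² − (−2)λ + (−3) with roots −3 and 1.
Eigenvectors give P = [[3, 2], [−1, −1]] with P⁻¹ = [[1, 2], [−1, −3]], and A = P·diag(−3, 1)·P⁻¹.
Then A⁷ = P·diag(−2187, 1)·P⁻¹ = [[−6561, 2], [2187, −1]] · [[1, 2], [−1, −3]] = [[−6563, −13128], [2188, 4377]].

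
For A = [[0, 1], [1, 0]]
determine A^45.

A² = I (check: tr A = 0 and det A = −1), so A^45 = A since 45 is odd.

[[0, 1], [1, 0]]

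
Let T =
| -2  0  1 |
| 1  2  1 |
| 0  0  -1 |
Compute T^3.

[[-8, 0, 7], [4, 8, 2], [0, 0, -1]]

T^2 = [[4, 0, -3], [0, 4, 2], [0, 0, 1]]
T^3 = [[-8, 0, 7], [4, 8, 2], [0, 0, -1]]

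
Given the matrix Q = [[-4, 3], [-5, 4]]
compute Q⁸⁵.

[[-4, 3], [-5, 4]]

Q² = I (check: tr Q = 0 and det Q = -1), so Q⁸⁵ = Q since 85 is odd.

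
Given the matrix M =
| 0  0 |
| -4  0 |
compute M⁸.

[[0, 0], [0, 0]]

M is strictly triangular, hence nilpotent: M² = 0, so M⁸ = 0.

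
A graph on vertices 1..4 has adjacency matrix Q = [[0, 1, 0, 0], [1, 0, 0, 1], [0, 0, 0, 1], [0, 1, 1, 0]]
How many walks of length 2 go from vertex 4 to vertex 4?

The number of length-2 walks from vertex 4 to vertex 4 is entry (4,4) of Q^2, where Q is the adjacency matrix.
Q^2 = [[1, 0, 0, 1], [0, 2, 1, 0], [0, 1, 1, 0], [1, 0, 0, 2]]

2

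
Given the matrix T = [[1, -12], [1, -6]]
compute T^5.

[[601, -2532], [211, -876]]

tr T = -5 and det T = 6, so the characteristic polynomial is λ² − (-5)λ + (6) with roots -3 and -2.
Eigenvectors give P = [[-3, -4], [-1, -1]] with P⁻¹ = [[1, -4], [-1, 3]], and T = P·diag(-3, -2)·P⁻¹.
Then T^5 = P·diag(-243, -32)·P⁻¹ = [[729, 128], [243, 32]] · [[1, -4], [-1, 3]] = [[601, -2532], [211, -876]].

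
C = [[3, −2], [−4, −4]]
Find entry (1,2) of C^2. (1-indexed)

2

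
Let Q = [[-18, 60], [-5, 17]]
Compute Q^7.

tr Q = -1 and det Q = -6, so the characteristic polynomial is λ² − (-1)λ + (-6) with roots -3 and 2.
Eigenvectors give P = [[4, 3], [1, 1]] with P⁻¹ = [[1, -3], [-1, 4]], and Q = P·diag(-3, 2)·P⁻¹.
Then Q^7 = P·diag(-2187, 128)·P⁻¹ = [[-8748, 384], [-2187, 128]] · [[1, -3], [-1, 4]] = [[-9132, 27780], [-2315, 7073]].

[[-9132, 27780], [-2315, 7073]]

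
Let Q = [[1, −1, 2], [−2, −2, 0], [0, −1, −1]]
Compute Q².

[[3, −1, 0], [2, 6, −4], [2, 3, 1]]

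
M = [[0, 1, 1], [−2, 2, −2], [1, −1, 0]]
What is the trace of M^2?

6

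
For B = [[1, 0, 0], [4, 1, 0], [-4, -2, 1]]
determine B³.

[[1, 0, 0], [12, 1, 0], [-36, -6, 1]]

B = I + N where N = [[0, 0, 0], [4, 0, 0], [-4, -2, 0]] is strictly lower-triangular, so N³ = 0.
(I + N)³ = I + 3·N + 3·N² = [[1, 0, 0], [12, 1, 0], [-36, -6, 1]].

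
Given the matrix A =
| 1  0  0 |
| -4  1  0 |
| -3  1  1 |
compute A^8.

[[1, 0, 0], [-32, 1, 0], [-136, 8, 1]]

A = I + N where N = [[0, 0, 0], [-4, 0, 0], [-3, 1, 0]] is strictly lower-triangular, so N^3 = 0.
(I + N)^8 = I + 8·N + 28·N^2 = [[1, 0, 0], [-32, 1, 0], [-136, 8, 1]].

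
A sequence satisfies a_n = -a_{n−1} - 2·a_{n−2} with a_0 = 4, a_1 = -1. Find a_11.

-111

With companion matrix C = [[-1, -2], [1, 0]], [a_n, a_{n−1}]ᵀ = C·[a_{n−1}, a_{n−2}]ᵀ, so [a_11, a_10]ᵀ = C^10·[a_1, a_0]ᵀ.
C^10 = [[23, -22], [11, 34]], giving [a_11, a_10]ᵀ = [[-111], [125]].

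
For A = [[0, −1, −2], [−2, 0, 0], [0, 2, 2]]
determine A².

[[2, −4, −4], [0, 2, 4], [−4, 4, 4]]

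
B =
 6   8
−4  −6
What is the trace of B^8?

512

tr B = 0 and det B = −4, so the characteristic polynomial is λ² − (0)λ + (−4) with roots −2 and 2.
Eigenvectors give P = [[1, 2], [−1, −1]] with P⁻¹ = [[−1, −2], [1, 1]], and B = P·diag(−2, 2)·P⁻¹.
Then B^8 = P·diag(256, 256)·P⁻¹ = [[256, 512], [−256, −256]] · [[−1, −2], [1, 1]] = [[256, 0], [0, 256]].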